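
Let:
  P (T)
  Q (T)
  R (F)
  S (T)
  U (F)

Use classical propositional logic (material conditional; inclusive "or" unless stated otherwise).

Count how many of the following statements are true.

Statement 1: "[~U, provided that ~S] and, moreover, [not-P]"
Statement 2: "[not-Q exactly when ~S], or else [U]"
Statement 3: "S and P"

2

Statement 1: Formalization: (~S -> ~U) & ~P

~S = ~T = F
~U = ~F = T
~S -> ~U = F -> T = T
~P = ~T = F
(~S -> ~U) & ~P = T & F = F
Hence Statement 1 is false.

Statement 2: Parsed as (~Q <-> ~S) | U

~Q = ~T = F
~S = ~T = F
~Q <-> ~S = F <-> F = T
(~Q <-> ~S) | U = T | F = T
Hence Statement 2 is true.

Statement 3: This is S & P.

S & P = T & T = T
Thus Statement 3 is true.

2 of the 3 statements are true (Statement 2, Statement 3).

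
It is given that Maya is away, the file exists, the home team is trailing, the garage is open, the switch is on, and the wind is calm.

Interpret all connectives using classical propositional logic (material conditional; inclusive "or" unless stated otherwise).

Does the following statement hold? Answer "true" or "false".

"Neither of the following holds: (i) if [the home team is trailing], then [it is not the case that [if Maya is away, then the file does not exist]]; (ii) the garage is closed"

False

Let R = "the home team is leading" (F), P = "Maya is at home" (F), Q = "the file exists" (T), S = "the garage is closed" (F).
Parsed as (~R -> ~(~P -> ~Q)) nor S

~R = ~F = T
~P = ~F = T
~Q = ~T = F
~P -> ~Q = T -> F = F
~(~P -> ~Q) = ~F = T
~R -> ~(~P -> ~Q) = T -> T = T
(~R -> ~(~P -> ~Q)) nor S = T nor F = F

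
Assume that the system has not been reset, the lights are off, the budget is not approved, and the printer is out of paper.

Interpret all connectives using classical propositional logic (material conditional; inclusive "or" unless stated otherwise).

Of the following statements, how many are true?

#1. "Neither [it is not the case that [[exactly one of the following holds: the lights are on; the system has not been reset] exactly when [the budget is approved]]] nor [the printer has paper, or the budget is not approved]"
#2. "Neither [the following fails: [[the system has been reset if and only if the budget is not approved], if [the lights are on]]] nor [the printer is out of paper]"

0

Let H = "the lights are on" (False), M = "the system has been reset" (False), R = "the budget is approved" (False), P = "the printer has paper" (False).

#1: In symbols: not ((H xor not M) iff R) nor (P or not R)

not M = not False = True
H xor not M = False xor True = True
(H xor not M) iff R = True iff False = False
not ((H xor not M) iff R) = not False = True
not R = not False = True
P or not R = False or True = True
not ((H xor not M) iff R) nor (P or not R) = True nor True = False
So #1 is false.

#2: Formalization: not (H -> (M iff not R)) nor not P

not R = not False = True
M iff not R = False iff True = False
H -> (M iff not R) = False -> False = True
not (H -> (M iff not R)) = not True = False
not P = not False = True
not (H -> (M iff not R)) nor not P = False nor True = False
So #2 is false.

0 of the 2 statements are true (none).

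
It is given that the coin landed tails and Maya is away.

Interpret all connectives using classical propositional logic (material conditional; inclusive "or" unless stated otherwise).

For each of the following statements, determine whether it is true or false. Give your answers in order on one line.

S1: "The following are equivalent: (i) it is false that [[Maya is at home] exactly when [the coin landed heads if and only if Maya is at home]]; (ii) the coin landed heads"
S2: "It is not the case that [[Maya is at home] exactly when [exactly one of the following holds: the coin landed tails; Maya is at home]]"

Let M = "Maya is at home" (F), U = "the coin landed heads" (F).

S1: This is ~(M <-> (U <-> M)) <-> U.

U <-> M = F <-> F = T
M <-> (U <-> M) = F <-> T = F
~(M <-> (U <-> M)) = ~F = T
~(M <-> (U <-> M)) <-> U = T <-> F = F
So S1 is false.

S2: In symbols: ~(M <-> (~U xor M))

~U = ~F = T
~U xor M = T xor F = T
M <-> (~U xor M) = F <-> T = F
~(M <-> (~U xor M)) = ~F = T
So S2 is true.

S1 F, S2 T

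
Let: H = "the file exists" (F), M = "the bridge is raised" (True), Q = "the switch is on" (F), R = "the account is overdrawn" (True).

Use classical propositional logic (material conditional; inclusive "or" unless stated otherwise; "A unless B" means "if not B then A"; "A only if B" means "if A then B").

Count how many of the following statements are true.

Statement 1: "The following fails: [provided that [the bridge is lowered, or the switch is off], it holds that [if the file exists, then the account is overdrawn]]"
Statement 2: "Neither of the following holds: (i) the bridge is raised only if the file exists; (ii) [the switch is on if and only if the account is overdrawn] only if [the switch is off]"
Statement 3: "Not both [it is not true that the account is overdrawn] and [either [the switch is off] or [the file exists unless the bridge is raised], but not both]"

Statement 1: Formalization: ~((~M | ~Q) -> (H -> R))

~M = ~T = F
~Q = ~F = T
~M | ~Q = F | T = T
H -> R = F -> T = T
(~M | ~Q) -> (H -> R) = T -> T = T
~((~M | ~Q) -> (H -> R)) = ~T = F
So Statement 1 is false.

Statement 2: This is (M -> H) nor ((Q <-> R) -> ~Q).

M -> H = T -> F = F
Q <-> R = F <-> T = F
~Q = ~F = T
(Q <-> R) -> ~Q = F -> T = T
(M -> H) nor ((Q <-> R) -> ~Q) = F nor T = F
Hence Statement 2 is false.

Statement 3: In symbols: ~R nand (~Q xor (H | M))

~R = ~T = F
~Q = ~F = T
H | M = F | T = T
~Q xor (H | M) = T xor T = F
~R nand (~Q xor (H | M)) = F nand F = T
So Statement 3 is true.

True statements: 1 (Statement 3).

1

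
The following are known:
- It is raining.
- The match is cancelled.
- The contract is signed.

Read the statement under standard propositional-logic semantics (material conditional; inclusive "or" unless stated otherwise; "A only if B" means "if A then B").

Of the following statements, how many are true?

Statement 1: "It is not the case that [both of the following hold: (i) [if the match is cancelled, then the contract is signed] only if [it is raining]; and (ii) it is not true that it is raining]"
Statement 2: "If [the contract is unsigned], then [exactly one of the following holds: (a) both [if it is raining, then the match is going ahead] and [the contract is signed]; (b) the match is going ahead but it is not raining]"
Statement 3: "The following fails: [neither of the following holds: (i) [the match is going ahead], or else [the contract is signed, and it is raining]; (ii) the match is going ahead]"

Let Q = "the match is cancelled" (T), R = "the contract is signed" (T), P = "it is raining" (T).

Statement 1: Formalization: ¬(((Q → R) → P) ∧ ¬P)

Q → R = T → T = T
(Q → R) → P = T → T = T
¬P = ¬T = F
((Q → R) → P) ∧ ¬P = T ∧ F = F
¬(((Q → R) → P) ∧ ¬P) = ¬F = T
Thus Statement 1 is true.

Statement 2: Formalization: ¬R → (((P → ¬Q) ∧ R) ⊕ (¬Q ∧ ¬P))

¬R = ¬T = F
¬Q = ¬T = F
P → ¬Q = T → F = F
(P → ¬Q) ∧ R = F ∧ T = F
¬Q = ¬T = F
¬P = ¬T = F
¬Q ∧ ¬P = F ∧ F = F
((P → ¬Q) ∧ R) ⊕ (¬Q ∧ ¬P) = F ⊕ F = F
¬R → (((P → ¬Q) ∧ R) ⊕ (¬Q ∧ ¬P)) = F → F = T
Hence Statement 2 is true.

Statement 3: Formalization: ¬((¬Q ∨ (R ∧ P)) ↓ ¬Q)

¬Q = ¬T = F
R ∧ P = T ∧ T = T
¬Q ∨ (R ∧ P) = F ∨ T = T
¬Q = ¬T = F
(¬Q ∨ (R ∧ P)) ↓ ¬Q = T ↓ F = F
¬((¬Q ∨ (R ∧ P)) ↓ ¬Q) = ¬F = T
So Statement 3 is true.

3 of the 3 statements are true (Statement 1, Statement 2, Statement 3).

3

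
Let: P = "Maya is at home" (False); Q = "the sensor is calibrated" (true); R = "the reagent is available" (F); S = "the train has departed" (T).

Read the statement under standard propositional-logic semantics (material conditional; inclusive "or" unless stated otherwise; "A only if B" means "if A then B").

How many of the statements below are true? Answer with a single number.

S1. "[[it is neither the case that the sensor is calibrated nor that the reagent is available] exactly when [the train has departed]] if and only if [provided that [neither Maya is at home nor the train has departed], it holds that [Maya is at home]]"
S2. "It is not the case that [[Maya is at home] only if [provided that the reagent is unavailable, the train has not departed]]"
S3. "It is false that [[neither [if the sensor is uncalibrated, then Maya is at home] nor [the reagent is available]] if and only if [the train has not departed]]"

S1: Parsed as ((Q nor R) <-> S) <-> ((P nor S) -> P)

Q nor R = T nor F = F
(Q nor R) <-> S = F <-> T = F
P nor S = F nor T = F
(P nor S) -> P = F -> F = T
((Q nor R) <-> S) <-> ((P nor S) -> P) = F <-> T = F
Thus S1 is false.

S2: Parsed as ~(P -> (~R -> ~S))

~R = ~F = T
~S = ~T = F
~R -> ~S = T -> F = F
P -> (~R -> ~S) = F -> F = T
~(P -> (~R -> ~S)) = ~T = F
Thus S2 is false.

S3: In symbols: ~(((~Q -> P) nor R) <-> ~S)

~Q = ~T = F
~Q -> P = F -> F = T
(~Q -> P) nor R = T nor F = F
~S = ~T = F
((~Q -> P) nor R) <-> ~S = F <-> F = T
~(((~Q -> P) nor R) <-> ~S) = ~T = F
Hence S3 is false.

0 of the 3 statements are true (none).

0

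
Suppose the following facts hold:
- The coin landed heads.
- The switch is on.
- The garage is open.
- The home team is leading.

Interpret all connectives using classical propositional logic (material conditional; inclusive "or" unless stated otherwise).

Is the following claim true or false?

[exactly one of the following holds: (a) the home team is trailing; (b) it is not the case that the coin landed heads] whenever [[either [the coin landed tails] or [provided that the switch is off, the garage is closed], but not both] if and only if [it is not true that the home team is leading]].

Let P = "the coin landed heads" (T), Q = "the switch is on" (T), R = "the garage is closed" (F), S = "the home team is leading" (T).
Parsed as ((~P xor (~Q -> R)) <-> ~S) -> (~S xor ~P)

~P = ~T = F
~Q = ~T = F
~Q -> R = F -> F = T
~P xor (~Q -> R) = F xor T = T
~S = ~T = F
(~P xor (~Q -> R)) <-> ~S = T <-> F = F
~S = ~T = F
~P = ~T = F
~S xor ~P = F xor F = F
((~P xor (~Q -> R)) <-> ~S) -> (~S xor ~P) = F -> F = T

True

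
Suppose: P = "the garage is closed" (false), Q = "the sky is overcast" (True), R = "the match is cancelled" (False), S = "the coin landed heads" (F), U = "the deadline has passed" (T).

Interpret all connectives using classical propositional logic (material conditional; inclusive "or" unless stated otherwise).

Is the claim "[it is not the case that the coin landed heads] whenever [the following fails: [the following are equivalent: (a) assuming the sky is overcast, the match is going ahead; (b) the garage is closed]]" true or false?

true

This is ~((Q -> ~R) <-> P) -> ~S.

~R = ~F = T
Q -> ~R = T -> T = T
(Q -> ~R) <-> P = T <-> F = F
~((Q -> ~R) <-> P) = ~F = T
~S = ~F = T
~((Q -> ~R) <-> P) -> ~S = T -> T = T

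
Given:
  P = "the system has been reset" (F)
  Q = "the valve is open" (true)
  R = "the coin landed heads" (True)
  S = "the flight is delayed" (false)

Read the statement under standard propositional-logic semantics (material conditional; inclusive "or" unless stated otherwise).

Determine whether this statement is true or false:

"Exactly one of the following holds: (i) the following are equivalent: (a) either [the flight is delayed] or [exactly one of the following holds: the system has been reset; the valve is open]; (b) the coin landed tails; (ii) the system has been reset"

false

Values: S=F, P=F, Q=T, R=T.
Parsed as ((S ∨ (P ⊕ Q)) ↔ ¬R) ⊕ P

P ⊕ Q = F ⊕ T = T
S ∨ (P ⊕ Q) = F ∨ T = T
¬R = ¬T = F
(S ∨ (P ⊕ Q)) ↔ ¬R = T ↔ F = F
((S ∨ (P ⊕ Q)) ↔ ¬R) ⊕ P = F ⊕ F = F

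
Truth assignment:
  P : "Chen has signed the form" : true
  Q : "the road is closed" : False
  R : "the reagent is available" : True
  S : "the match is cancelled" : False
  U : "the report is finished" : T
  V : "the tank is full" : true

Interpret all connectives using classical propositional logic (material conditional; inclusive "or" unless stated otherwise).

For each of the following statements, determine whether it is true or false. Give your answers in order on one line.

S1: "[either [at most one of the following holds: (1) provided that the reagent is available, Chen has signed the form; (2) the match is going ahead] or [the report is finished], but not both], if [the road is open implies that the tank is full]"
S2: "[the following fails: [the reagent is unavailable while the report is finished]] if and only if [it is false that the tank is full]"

S1 T, S2 F

S1: This is (¬Q → V) → (((R → P) ↑ ¬S) ⊕ U).

¬Q = ¬F = T
¬Q → V = T → T = T
R → P = T → T = T
¬S = ¬F = T
(R → P) ↑ ¬S = T ↑ T = F
((R → P) ↑ ¬S) ⊕ U = F ⊕ T = T
(¬Q → V) → (((R → P) ↑ ¬S) ⊕ U) = T → T = T
Hence S1 is true.

S2: This is ¬(¬R ∧ U) ↔ ¬V.

¬R = ¬T = F
¬R ∧ U = F ∧ T = F
¬(¬R ∧ U) = ¬F = T
¬V = ¬T = F
¬(¬R ∧ U) ↔ ¬V = T ↔ F = F
Hence S2 is false.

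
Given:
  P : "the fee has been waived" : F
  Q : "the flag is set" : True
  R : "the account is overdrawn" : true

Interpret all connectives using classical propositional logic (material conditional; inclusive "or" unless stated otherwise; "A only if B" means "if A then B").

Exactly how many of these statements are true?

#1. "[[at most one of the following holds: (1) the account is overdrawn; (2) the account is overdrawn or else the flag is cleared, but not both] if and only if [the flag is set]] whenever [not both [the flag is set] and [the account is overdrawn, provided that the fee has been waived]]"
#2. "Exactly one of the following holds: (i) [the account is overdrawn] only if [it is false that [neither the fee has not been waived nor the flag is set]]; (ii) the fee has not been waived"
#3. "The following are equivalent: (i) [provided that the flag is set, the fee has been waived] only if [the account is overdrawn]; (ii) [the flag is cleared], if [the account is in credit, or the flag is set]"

#1: In symbols: (Q ↑ (P → R)) → ((R ↑ (R ⊕ ¬Q)) ↔ Q)

P → R = F → T = T
Q ↑ (P → R) = T ↑ T = F
¬Q = ¬T = F
R ⊕ ¬Q = T ⊕ F = T
R ↑ (R ⊕ ¬Q) = T ↑ T = F
(R ↑ (R ⊕ ¬Q)) ↔ Q = F ↔ T = F
(Q ↑ (P → R)) → ((R ↑ (R ⊕ ¬Q)) ↔ Q) = F → F = T
Thus #1 is true.

#2: Parsed as (R → ¬(¬P ↓ Q)) ⊕ ¬P

¬P = ¬F = T
¬P ↓ Q = T ↓ T = F
¬(¬P ↓ Q) = ¬F = T
R → ¬(¬P ↓ Q) = T → T = T
¬P = ¬F = T
(R → ¬(¬P ↓ Q)) ⊕ ¬P = T ⊕ T = F
Hence #2 is false.

#3: This is ((Q → P) → R) ↔ ((¬R ∨ Q) → ¬Q).

Q → P = T → F = F
(Q → P) → R = F → T = T
¬R = ¬T = F
¬R ∨ Q = F ∨ T = T
¬Q = ¬T = F
(¬R ∨ Q) → ¬Q = T → F = F
((Q → P) → R) ↔ ((¬R ∨ Q) → ¬Q) = T ↔ F = F
Hence #3 is false.

True statements: 1 (#1).

1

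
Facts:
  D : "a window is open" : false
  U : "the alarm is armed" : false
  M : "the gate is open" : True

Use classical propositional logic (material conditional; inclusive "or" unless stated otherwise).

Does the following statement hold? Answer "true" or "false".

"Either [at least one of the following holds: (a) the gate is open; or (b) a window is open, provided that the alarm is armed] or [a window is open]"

True

This is (M or (U -> D)) or D.

U -> D = False -> False = True
M or (U -> D) = True or True = True
(M or (U -> D)) or D = True or False = True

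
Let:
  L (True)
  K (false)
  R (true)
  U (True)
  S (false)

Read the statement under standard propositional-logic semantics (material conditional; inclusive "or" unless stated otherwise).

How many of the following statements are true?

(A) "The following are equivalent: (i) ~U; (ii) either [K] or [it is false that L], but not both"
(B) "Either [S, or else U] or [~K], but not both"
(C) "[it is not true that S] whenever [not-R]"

(A): In symbols: ~U <-> (K xor ~L)

~U = ~T = F
~L = ~T = F
K xor ~L = F xor F = F
~U <-> (K xor ~L) = F <-> F = T
Thus (A) is true.

(B): In symbols: (S | U) xor ~K

S | U = F | T = T
~K = ~F = T
(S | U) xor ~K = T xor T = F
Hence (B) is false.

(C): This is ~R -> ~S.

~R = ~T = F
~S = ~F = T
~R -> ~S = F -> T = T
Hence (C) is true.

Count: 2.

2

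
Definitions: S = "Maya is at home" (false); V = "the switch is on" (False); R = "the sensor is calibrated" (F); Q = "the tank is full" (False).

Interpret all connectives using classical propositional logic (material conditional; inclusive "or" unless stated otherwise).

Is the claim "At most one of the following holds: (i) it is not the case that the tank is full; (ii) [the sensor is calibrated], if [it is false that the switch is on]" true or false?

The statement is true.

In symbols: not Q nand (not V -> R)

not Q = not False = True
not V = not False = True
not V -> R = True -> False = False
not Q nand (not V -> R) = True nand False = True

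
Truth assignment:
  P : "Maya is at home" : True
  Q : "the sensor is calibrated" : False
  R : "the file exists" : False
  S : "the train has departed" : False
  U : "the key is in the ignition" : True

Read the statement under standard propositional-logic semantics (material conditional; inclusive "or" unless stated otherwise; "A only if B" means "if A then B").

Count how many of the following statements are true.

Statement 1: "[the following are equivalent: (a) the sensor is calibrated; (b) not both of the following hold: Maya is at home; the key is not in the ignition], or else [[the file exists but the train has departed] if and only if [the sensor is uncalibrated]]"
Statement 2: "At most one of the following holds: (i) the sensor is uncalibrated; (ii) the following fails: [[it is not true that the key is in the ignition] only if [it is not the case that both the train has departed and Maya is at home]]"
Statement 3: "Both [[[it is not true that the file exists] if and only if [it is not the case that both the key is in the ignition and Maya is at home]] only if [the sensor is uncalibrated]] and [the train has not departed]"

2

Statement 1: In symbols: (Q <-> (P nand ~U)) | ((R & S) <-> ~Q)

~U = ~T = F
P nand ~U = T nand F = T
Q <-> (P nand ~U) = F <-> T = F
R & S = F & F = F
~Q = ~F = T
(R & S) <-> ~Q = F <-> T = F
(Q <-> (P nand ~U)) | ((R & S) <-> ~Q) = F | F = F
So Statement 1 is false.

Statement 2: Formalization: ~Q nand ~(~U -> (S nand P))

~Q = ~F = T
~U = ~T = F
S nand P = F nand T = T
~U -> (S nand P) = F -> T = T
~(~U -> (S nand P)) = ~T = F
~Q nand ~(~U -> (S nand P)) = T nand F = T
So Statement 2 is true.

Statement 3: Formalization: ((~R <-> (U nand P)) -> ~Q) & ~S

~R = ~F = T
U nand P = T nand T = F
~R <-> (U nand P) = T <-> F = F
~Q = ~F = T
(~R <-> (U nand P)) -> ~Q = F -> T = T
~S = ~F = T
((~R <-> (U nand P)) -> ~Q) & ~S = T & T = T
Thus Statement 3 is true.

True statements: 2 (Statement 2, Statement 3).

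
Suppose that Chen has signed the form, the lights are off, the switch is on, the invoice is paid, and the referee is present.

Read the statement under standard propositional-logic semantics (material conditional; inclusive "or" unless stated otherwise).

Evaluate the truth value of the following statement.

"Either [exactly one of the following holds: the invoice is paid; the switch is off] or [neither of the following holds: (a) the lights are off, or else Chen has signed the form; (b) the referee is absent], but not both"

Let U = "the invoice is paid" (T), K = "the switch is on" (T), Q = "the lights are on" (F), N = "Chen has signed the form" (T), D = "the referee is present" (T).
This is (U xor ~K) xor ((~Q | N) nor ~D).

~K = ~T = F
U xor ~K = T xor F = T
~Q = ~F = T
~Q | N = T | T = T
~D = ~T = F
(~Q | N) nor ~D = T nor F = F
(U xor ~K) xor ((~Q | N) nor ~D) = T xor F = T

The statement is true.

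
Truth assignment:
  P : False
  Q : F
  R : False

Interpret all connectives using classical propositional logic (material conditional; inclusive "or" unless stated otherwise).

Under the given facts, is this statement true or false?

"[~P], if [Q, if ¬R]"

True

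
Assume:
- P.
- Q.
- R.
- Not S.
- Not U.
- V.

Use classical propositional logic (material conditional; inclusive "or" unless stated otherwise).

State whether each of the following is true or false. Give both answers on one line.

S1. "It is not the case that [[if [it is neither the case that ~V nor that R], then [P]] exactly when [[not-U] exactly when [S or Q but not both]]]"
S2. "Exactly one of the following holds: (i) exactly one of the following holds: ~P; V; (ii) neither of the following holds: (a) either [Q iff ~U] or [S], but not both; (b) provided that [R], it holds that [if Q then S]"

S1 False / S2 True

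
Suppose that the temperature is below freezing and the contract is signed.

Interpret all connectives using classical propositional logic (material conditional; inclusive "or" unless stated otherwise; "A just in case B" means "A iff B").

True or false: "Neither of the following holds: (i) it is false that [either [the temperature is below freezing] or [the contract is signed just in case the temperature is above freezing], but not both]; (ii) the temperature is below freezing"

Let K = "the temperature is below freezing" (T), N = "the contract is signed" (T).
This is ~(K xor (N <-> ~K)) nor K.

~K = ~T = F
N <-> ~K = T <-> F = F
K xor (N <-> ~K) = T xor F = T
~(K xor (N <-> ~K)) = ~T = F
~(K xor (N <-> ~K)) nor K = F nor T = F

The statement is false.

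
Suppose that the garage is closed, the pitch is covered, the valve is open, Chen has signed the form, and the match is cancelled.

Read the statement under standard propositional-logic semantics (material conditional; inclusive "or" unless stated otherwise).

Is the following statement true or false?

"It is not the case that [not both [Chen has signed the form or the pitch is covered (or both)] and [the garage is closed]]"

Let L = "Chen has signed the form" (True), M = "the pitch is covered" (True), G = "the garage is closed" (True).
This is not ((L or M) nand G).

L or M = True or True = True
(L or M) nand G = True nand True = False
not ((L or M) nand G) = not False = True

The statement is true.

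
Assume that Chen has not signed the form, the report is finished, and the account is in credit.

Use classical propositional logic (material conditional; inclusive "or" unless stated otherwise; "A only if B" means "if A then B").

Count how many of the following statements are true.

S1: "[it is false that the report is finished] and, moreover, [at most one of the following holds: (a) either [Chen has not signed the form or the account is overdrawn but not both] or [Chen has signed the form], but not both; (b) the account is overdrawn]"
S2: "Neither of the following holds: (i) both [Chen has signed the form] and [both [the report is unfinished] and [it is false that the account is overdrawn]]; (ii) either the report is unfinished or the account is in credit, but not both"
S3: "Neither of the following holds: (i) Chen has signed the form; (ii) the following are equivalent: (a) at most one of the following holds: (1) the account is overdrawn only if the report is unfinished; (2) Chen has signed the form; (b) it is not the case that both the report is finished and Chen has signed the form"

Let Q = "the report is finished" (True), P = "Chen has signed the form" (False), R = "the account is overdrawn" (False).

S1: In symbols: not Q and (((not P xor R) xor P) nand R)

not Q = not True = False
not P = not False = True
not P xor R = True xor False = True
(not P xor R) xor P = True xor False = True
((not P xor R) xor P) nand R = True nand False = True
not Q and (((not P xor R) xor P) nand R) = False and True = False
Thus S1 is false.

S2: Parsed as (P and (not Q and not R)) nor (not Q xor not R)

not Q = not True = False
not R = not False = True
not Q and not R = False and True = False
P and (not Q and not R) = False and False = False
not Q = not True = False
not R = not False = True
not Q xor not R = False xor True = True
(P and (not Q and not R)) nor (not Q xor not R) = False nor True = False
Thus S2 is false.

S3: In symbols: P nor (((R -> not Q) nand P) iff (Q nand P))

not Q = not True = False
R -> not Q = False -> False = True
(R -> not Q) nand P = True nand False = True
Q nand P = True nand False = True
((R -> not Q) nand P) iff (Q nand P) = True iff True = True
P nor (((R -> not Q) nand P) iff (Q nand P)) = False nor True = False
Thus S3 is false.

0 of the 3 statements are true (none).

0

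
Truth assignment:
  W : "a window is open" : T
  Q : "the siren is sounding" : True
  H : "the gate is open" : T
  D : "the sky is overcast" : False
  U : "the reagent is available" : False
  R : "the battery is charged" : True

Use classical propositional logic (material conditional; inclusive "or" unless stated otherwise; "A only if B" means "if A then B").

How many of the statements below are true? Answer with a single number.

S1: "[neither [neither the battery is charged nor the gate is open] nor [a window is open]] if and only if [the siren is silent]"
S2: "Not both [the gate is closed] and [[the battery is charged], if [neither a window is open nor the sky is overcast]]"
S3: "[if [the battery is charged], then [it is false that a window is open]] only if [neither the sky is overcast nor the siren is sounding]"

S1: Formalization: ((R ↓ H) ↓ W) ↔ ¬Q

R ↓ H = T ↓ T = F
(R ↓ H) ↓ W = F ↓ T = F
¬Q = ¬T = F
((R ↓ H) ↓ W) ↔ ¬Q = F ↔ F = T
So S1 is true.

S2: Parsed as ¬H ↑ ((W ↓ D) → R)

¬H = ¬T = F
W ↓ D = T ↓ F = F
(W ↓ D) → R = F → T = T
¬H ↑ ((W ↓ D) → R) = F ↑ T = T
So S2 is true.

S3: Formalization: (R → ¬W) → (D ↓ Q)

¬W = ¬T = F
R → ¬W = T → F = F
D ↓ Q = F ↓ T = F
(R → ¬W) → (D ↓ Q) = F → F = T
So S3 is true.

True statements: 3.

3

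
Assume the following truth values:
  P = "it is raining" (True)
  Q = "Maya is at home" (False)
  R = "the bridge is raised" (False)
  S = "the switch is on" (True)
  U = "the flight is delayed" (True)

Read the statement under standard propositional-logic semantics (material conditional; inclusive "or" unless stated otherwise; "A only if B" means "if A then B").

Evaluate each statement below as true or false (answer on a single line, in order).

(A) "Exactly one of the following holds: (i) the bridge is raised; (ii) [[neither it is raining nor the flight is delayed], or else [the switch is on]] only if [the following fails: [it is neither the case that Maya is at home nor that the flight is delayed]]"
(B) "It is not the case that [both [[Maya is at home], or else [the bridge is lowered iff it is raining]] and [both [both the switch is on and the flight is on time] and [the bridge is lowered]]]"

(A): Parsed as R xor (((P nor U) | S) -> ~(Q nor U))

P nor U = T nor T = F
(P nor U) | S = F | T = T
Q nor U = F nor T = F
~(Q nor U) = ~F = T
((P nor U) | S) -> ~(Q nor U) = T -> T = T
R xor (((P nor U) | S) -> ~(Q nor U)) = F xor T = T
So (A) is true.

(B): Parsed as ~((Q | (~R <-> P)) & ((S & ~U) & ~R))

~R = ~F = T
~R <-> P = T <-> T = T
Q | (~R <-> P) = F | T = T
~U = ~T = F
S & ~U = T & F = F
~R = ~F = T
(S & ~U) & ~R = F & T = F
(Q | (~R <-> P)) & ((S & ~U) & ~R) = T & F = F
~((Q | (~R <-> P)) & ((S & ~U) & ~R)) = ~F = T
So (B) is true.

(A) True; (B) True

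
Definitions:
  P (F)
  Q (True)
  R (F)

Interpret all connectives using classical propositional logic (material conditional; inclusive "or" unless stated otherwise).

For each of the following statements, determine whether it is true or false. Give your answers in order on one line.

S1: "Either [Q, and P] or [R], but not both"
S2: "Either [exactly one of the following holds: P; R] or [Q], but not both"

S1: Parsed as (Q ∧ P) ⊕ R

Q ∧ P = T ∧ F = F
(Q ∧ P) ⊕ R = F ⊕ F = F
Thus S1 is false.

S2: Parsed as (P ⊕ R) ⊕ Q

P ⊕ R = F ⊕ F = F
(P ⊕ R) ⊕ Q = F ⊕ T = T
Hence S2 is true.

S1 False; S2 True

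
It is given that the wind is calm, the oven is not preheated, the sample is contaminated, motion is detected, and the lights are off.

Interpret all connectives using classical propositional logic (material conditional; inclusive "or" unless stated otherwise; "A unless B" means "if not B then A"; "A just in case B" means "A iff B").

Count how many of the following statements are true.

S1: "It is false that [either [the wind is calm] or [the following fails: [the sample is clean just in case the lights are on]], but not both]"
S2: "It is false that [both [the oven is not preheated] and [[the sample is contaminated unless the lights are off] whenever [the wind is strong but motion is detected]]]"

Let H = "the wind is strong" (F), U = "the sample is contaminated" (T), M = "the lights are on" (F), K = "the oven is preheated" (F), P = "motion is detected" (T).

S1: This is ~(~H xor ~(~U <-> M)).

~H = ~F = T
~U = ~T = F
~U <-> M = F <-> F = T
~(~U <-> M) = ~T = F
~H xor ~(~U <-> M) = T xor F = T
~(~H xor ~(~U <-> M)) = ~T = F
So S1 is false.

S2: Formalization: ~(~K & ((H & P) -> (U | ~M)))

~K = ~F = T
H & P = F & T = F
~M = ~F = T
U | ~M = T | T = T
(H & P) -> (U | ~M) = F -> T = T
~K & ((H & P) -> (U | ~M)) = T & T = T
~(~K & ((H & P) -> (U | ~M))) = ~T = F
Hence S2 is false.

Count: 0.

0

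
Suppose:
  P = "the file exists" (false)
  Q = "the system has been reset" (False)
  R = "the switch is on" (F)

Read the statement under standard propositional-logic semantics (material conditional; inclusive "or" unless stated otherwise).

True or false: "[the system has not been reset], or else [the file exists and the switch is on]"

True

Parsed as ¬Q ∨ (P ∧ R)

¬Q = ¬F = T
P ∧ R = F ∧ F = F
¬Q ∨ (P ∧ R) = T ∨ F = T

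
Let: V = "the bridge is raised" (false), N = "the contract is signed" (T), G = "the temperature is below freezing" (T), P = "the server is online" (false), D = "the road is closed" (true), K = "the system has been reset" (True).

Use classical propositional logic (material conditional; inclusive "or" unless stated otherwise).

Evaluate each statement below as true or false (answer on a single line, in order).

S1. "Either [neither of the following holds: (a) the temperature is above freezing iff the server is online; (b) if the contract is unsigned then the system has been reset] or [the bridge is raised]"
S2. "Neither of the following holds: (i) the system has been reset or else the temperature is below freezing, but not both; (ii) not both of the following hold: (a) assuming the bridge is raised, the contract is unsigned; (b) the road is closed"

S1 false; S2 true

S1: In symbols: ((not G iff P) nor (not N -> K)) or V

not G = not True = False
not G iff P = False iff False = True
not N = not True = False
not N -> K = False -> True = True
(not G iff P) nor (not N -> K) = True nor True = False
((not G iff P) nor (not N -> K)) or V = False or False = False
Thus S1 is false.

S2: In symbols: (K xor G) nor ((V -> not N) nand D)

K xor G = True xor True = False
not N = not True = False
V -> not N = False -> False = True
(V -> not N) nand D = True nand True = False
(K xor G) nor ((V -> not N) nand D) = False nor False = True
Hence S2 is true.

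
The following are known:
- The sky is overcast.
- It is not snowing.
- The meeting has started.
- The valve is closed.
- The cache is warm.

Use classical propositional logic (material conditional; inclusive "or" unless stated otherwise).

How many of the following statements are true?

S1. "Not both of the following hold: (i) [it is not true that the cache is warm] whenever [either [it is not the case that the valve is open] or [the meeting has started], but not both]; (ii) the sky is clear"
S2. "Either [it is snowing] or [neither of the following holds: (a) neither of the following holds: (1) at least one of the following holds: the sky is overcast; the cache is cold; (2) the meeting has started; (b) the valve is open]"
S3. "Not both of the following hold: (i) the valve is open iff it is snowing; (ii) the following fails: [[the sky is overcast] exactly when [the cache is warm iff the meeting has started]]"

3

Let M = "the valve is open" (F), L = "the meeting has started" (T), W = "the cache is warm" (T), U = "the sky is overcast" (T), K = "it is snowing" (F).

S1: Formalization: ((¬M ⊕ L) → ¬W) ↑ ¬U

¬M = ¬F = T
¬M ⊕ L = T ⊕ T = F
¬W = ¬T = F
(¬M ⊕ L) → ¬W = F → F = T
¬U = ¬T = F
((¬M ⊕ L) → ¬W) ↑ ¬U = T ↑ F = T
Hence S1 is true.

S2: In symbols: K ∨ (((U ∨ ¬W) ↓ L) ↓ M)

¬W = ¬T = F
U ∨ ¬W = T ∨ F = T
(U ∨ ¬W) ↓ L = T ↓ T = F
((U ∨ ¬W) ↓ L) ↓ M = F ↓ F = T
K ∨ (((U ∨ ¬W) ↓ L) ↓ M) = F ∨ T = T
Hence S2 is true.

S3: Parsed as (M ↔ K) ↑ ¬(U ↔ (W ↔ L))

M ↔ K = F ↔ F = T
W ↔ L = T ↔ T = T
U ↔ (W ↔ L) = T ↔ T = T
¬(U ↔ (W ↔ L)) = ¬T = F
(M ↔ K) ↑ ¬(U ↔ (W ↔ L)) = T ↑ F = T
So S3 is true.

True statements: 3 (S1, S2, S3).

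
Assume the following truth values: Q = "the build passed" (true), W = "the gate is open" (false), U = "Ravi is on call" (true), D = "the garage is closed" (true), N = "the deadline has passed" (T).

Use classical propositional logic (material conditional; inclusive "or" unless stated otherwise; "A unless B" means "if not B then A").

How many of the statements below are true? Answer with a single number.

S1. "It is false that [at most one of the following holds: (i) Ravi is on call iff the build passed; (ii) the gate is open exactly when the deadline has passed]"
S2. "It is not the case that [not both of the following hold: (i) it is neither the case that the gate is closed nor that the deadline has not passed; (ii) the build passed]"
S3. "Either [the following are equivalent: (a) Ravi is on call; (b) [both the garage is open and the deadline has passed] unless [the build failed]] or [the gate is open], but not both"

S1: Parsed as ¬((U ↔ Q) ↑ (W ↔ N))

U ↔ Q = T ↔ T = T
W ↔ N = F ↔ T = F
(U ↔ Q) ↑ (W ↔ N) = T ↑ F = T
¬((U ↔ Q) ↑ (W ↔ N)) = ¬T = F
Thus S1 is false.

S2: Parsed as ¬((¬W ↓ ¬N) ↑ Q)

¬W = ¬F = T
¬N = ¬T = F
¬W ↓ ¬N = T ↓ F = F
(¬W ↓ ¬N) ↑ Q = F ↑ T = T
¬((¬W ↓ ¬N) ↑ Q) = ¬T = F
So S2 is false.

S3: This is (U ↔ ((¬D ∧ N) ∨ ¬Q)) ⊕ W.

¬D = ¬T = F
¬D ∧ N = F ∧ T = F
¬Q = ¬T = F
(¬D ∧ N) ∨ ¬Q = F ∨ F = F
U ↔ ((¬D ∧ N) ∨ ¬Q) = T ↔ F = F
(U ↔ ((¬D ∧ N) ∨ ¬Q)) ⊕ W = F ⊕ F = F
So S3 is false.

Count: 0.

0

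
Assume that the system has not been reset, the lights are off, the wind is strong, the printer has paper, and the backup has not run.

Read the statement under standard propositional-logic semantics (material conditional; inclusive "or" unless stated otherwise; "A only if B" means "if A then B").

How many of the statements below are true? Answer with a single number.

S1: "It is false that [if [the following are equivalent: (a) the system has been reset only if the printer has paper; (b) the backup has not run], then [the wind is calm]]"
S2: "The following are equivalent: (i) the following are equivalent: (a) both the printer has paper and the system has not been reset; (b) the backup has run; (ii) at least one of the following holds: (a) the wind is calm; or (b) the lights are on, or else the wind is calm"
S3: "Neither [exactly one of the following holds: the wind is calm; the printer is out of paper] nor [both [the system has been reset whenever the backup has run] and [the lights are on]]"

Let W = "the system has been reset" (F), L = "the printer has paper" (T), U = "the backup has run" (F), K = "the wind is strong" (T), M = "the lights are on" (F).

S1: In symbols: ¬(((W → L) ↔ ¬U) → ¬K)

W → L = F → T = T
¬U = ¬F = T
(W → L) ↔ ¬U = T ↔ T = T
¬K = ¬T = F
((W → L) ↔ ¬U) → ¬K = T → F = F
¬(((W → L) ↔ ¬U) → ¬K) = ¬F = T
So S1 is true.

S2: Parsed as ((L ∧ ¬W) ↔ U) ↔ (¬K ∨ (M ∨ ¬K))

¬W = ¬F = T
L ∧ ¬W = T ∧ T = T
(L ∧ ¬W) ↔ U = T ↔ F = F
¬K = ¬T = F
¬K = ¬T = F
M ∨ ¬K = F ∨ F = F
¬K ∨ (M ∨ ¬K) = F ∨ F = F
((L ∧ ¬W) ↔ U) ↔ (¬K ∨ (M ∨ ¬K)) = F ↔ F = T
Thus S2 is true.

S3: In symbols: (¬K ⊕ ¬L) ↓ ((U → W) ∧ M)

¬K = ¬T = F
¬L = ¬T = F
¬K ⊕ ¬L = F ⊕ F = F
U → W = F → F = T
(U → W) ∧ M = T ∧ F = F
(¬K ⊕ ¬L) ↓ ((U → W) ∧ M) = F ↓ F = T
Hence S3 is true.

3 of the 3 statements are true.

3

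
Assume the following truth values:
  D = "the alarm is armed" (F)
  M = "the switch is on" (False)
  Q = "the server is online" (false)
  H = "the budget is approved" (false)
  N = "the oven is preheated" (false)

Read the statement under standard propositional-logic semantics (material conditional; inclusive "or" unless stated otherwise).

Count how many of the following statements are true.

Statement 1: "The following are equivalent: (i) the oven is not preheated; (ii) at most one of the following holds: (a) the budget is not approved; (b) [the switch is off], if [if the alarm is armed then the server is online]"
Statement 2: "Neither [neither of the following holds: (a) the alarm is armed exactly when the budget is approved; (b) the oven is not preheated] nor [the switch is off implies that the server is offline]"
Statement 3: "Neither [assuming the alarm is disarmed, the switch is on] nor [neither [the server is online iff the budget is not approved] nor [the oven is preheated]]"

Statement 1: Parsed as not N iff (not H nand ((D -> Q) -> not M))

not N = not False = True
not H = not False = True
D -> Q = False -> False = True
not M = not False = True
(D -> Q) -> not M = True -> True = True
not H nand ((D -> Q) -> not M) = True nand True = False
not N iff (not H nand ((D -> Q) -> not M)) = True iff False = False
So Statement 1 is false.

Statement 2: This is ((D iff H) nor not N) nor (not M -> not Q).

D iff H = False iff False = True
not N = not False = True
(D iff H) nor not N = True nor True = False
not M = not False = True
not Q = not False = True
not M -> not Q = True -> True = True
((D iff H) nor not N) nor (not M -> not Q) = False nor True = False
Hence Statement 2 is false.

Statement 3: Formalization: (not D -> M) nor ((Q iff not H) nor N)

not D = not False = True
not D -> M = True -> False = False
not H = not False = True
Q iff not H = False iff True = False
(Q iff not H) nor N = False nor False = True
(not D -> M) nor ((Q iff not H) nor N) = False nor True = False
Hence Statement 3 is false.

Count: 0.

0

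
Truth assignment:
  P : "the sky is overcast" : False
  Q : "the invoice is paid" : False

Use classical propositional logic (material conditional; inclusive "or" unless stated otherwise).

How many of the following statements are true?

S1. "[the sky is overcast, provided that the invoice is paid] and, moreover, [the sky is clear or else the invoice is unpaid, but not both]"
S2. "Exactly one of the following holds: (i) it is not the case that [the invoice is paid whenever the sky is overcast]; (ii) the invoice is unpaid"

1

S1: Parsed as (Q → P) ∧ (¬P ⊕ ¬Q)

Q → P = F → F = T
¬P = ¬F = T
¬Q = ¬F = T
¬P ⊕ ¬Q = T ⊕ T = F
(Q → P) ∧ (¬P ⊕ ¬Q) = T ∧ F = F
Hence S1 is false.

S2: In symbols: ¬(P → Q) ⊕ ¬Q

P → Q = F → F = T
¬(P → Q) = ¬T = F
¬Q = ¬F = T
¬(P → Q) ⊕ ¬Q = F ⊕ T = T
Hence S2 is true.

True statements: 1 (S2).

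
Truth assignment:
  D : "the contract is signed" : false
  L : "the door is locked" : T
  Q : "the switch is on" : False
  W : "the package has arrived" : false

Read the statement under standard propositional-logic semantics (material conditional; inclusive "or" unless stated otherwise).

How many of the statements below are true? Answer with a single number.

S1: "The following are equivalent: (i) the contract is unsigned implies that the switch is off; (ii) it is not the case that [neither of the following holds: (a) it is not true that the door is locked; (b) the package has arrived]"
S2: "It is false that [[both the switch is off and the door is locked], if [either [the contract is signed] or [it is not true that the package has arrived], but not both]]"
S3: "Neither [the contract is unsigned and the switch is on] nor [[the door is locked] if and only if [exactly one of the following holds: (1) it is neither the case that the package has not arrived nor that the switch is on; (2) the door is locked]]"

S1: Formalization: (not D -> not Q) iff not (not L nor W)

not D = not False = True
not Q = not False = True
not D -> not Q = True -> True = True
not L = not True = False
not L nor W = False nor False = True
not (not L nor W) = not True = False
(not D -> not Q) iff not (not L nor W) = True iff False = False
So S1 is false.

S2: This is not ((D xor not W) -> (not Q and L)).

not W = not False = True
D xor not W = False xor True = True
not Q = not False = True
not Q and L = True and True = True
(D xor not W) -> (not Q and L) = True -> True = True
not ((D xor not W) -> (not Q and L)) = not True = False
So S2 is false.

S3: In symbols: (not D and Q) nor (L iff ((not W nor Q) xor L))

not D = not False = True
not D and Q = True and False = False
not W = not False = True
not W nor Q = True nor False = False
(not W nor Q) xor L = False xor True = True
L iff ((not W nor Q) xor L) = True iff True = True
(not D and Q) nor (L iff ((not W nor Q) xor L)) = False nor True = False
Thus S3 is false.

Count: 0.

0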